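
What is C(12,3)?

C(12,3) = (12·11·10) / 3! = 1320 / 6 = 220.

220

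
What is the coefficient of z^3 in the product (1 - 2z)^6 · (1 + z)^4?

12

Coefficient of z^3 = Σ_{j} C(6,j)·(-2)^j·C(4,3-j)·1^(3-j) for j from 0 to 3.
= 4 + (-72) + 240 + (-160) = 12.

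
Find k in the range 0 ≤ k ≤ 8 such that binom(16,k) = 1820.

C(16,k) increases on 0 ≤ k ≤ 8. C(16,3) = 560 and C(16,4) = 1820, so k = 4.

4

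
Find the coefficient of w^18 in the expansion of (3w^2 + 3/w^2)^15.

General term: C(15,j)·(3w^2)^j·(3/w^2)^(15-j), with w-exponent 2j − 2(15−j) = 4j − 30.
Set 4j − 30 = 18: j = 12.
C(15,12) = 455; 3^12 = 531441; 3^3 = 27.
Coefficient = 455 · 531441 · 27 = 6528752685.

6528752685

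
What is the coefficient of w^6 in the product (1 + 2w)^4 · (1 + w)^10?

Coefficient of w^6 = Σ_{j} C(4,j)·2^j·C(10,6-j)·1^(6-j) for j from 0 to 4.
= 210 + 2016 + 5040 + 3840 + 720 = 11826.

11826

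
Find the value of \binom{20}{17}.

1140

C(20,17) = C(20,3) by symmetry.
C(20,3) = (20·19·18) / 3! = 6840 / 6 = 1140.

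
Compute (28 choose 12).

C(28,12) = (28·27·26·25·24·23·22·21·20·19·18·17) / 12! = 14572069319808000 / 479001600 = 30421755.

30421755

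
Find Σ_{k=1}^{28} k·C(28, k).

Since k·C(28,k) = 28·C(27,k−1), the sum is 28·2^27 = 28·134217728 = 3758096384.

3758096384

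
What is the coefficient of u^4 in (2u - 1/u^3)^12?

67584

General term: C(12,j)·(2u)^j·(-1/u^3)^(12-j), with u-exponent 1j − 3(12−j) = 4j − 36.
Set 4j − 36 = 4: j = 10.
C(12,10) = 66; 2^10 = 1024; (-1)^2 = 1.
Coefficient = 66 · 1024 · 1 = 67584.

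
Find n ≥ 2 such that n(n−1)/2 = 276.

24

n(n−1)/2 = 276 ⇒ n(n−1) = 552. Since 24·23 = 552, n = 24.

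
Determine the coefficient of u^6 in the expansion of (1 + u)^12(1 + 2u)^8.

264812

Coefficient of u^6 = Σ_{j} C(12,j)·1^j·C(8,6-j)·2^(6-j) for j from 0 to 6.
= 1792 + 21504 + 73920 + 98560 + 55440 + 12672 + 924 = 264812.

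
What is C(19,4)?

3876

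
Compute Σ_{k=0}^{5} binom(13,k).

2380

1 + 13 + 78 + 286 + 715 + 1287 = 2380.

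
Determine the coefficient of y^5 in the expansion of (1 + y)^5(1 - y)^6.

Coefficient of y^5 = Σ_{j} C(5,j)·1^j·C(6,5-j)·(-1)^(5-j) for j from 0 to 5.
= (-6) + 75 + (-200) + 150 + (-30) + 1 = -10.

-10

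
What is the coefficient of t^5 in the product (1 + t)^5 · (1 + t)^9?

2002

Coefficient of t^5 = Σ_{j} C(5,j)·C(9,5-j) for j from 0 to 5.
= 126 + 630 + 840 + 360 + 45 + 1 = 2002.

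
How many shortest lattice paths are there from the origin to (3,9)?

Each path is a sequence of 12 steps with 3 rights: C(12,3) = 220.

220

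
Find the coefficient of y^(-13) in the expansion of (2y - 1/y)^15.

30

General term: C(15,j)·(2y)^j·(-1/y)^(15-j), with y-exponent 1j − 1(15−j) = 2j − 15.
Set 2j − 15 = -13: j = 1.
C(15,1) = 15; 2^1 = 2; (-1)^14 = 1.
Coefficient = 15 · 2 · 1 = 30.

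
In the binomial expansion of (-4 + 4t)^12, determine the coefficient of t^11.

The general term is C(12,j)·(-4)^j·(4t)^(12-j); the t^11 term has j = 1.
C(12,1) = 12.
Coefficient = C(12,1) · (-4)^1 · 4^11 = 12 · (-4) · 4194304 = -201326592.

-201326592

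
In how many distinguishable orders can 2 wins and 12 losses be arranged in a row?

91

Choose positions for the wins: C(14,2) = 91.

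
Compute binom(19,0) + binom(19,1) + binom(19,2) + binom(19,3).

1 + 19 + 171 + 969 = 1160.

1160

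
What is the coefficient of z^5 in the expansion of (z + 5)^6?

The general term is C(6,j)·(z)^j·(5)^(6-j); the z^5 term has j = 5.
C(6,5) = 6.
Coefficient = C(6,5) · 5^1 = 6 · 5 = 30.

30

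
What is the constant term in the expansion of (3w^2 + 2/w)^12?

General term: C(12,j)·(3w^2)^j·(2/w)^(12-j), with w-exponent 2j − 1(12−j) = 3j − 12.
Set 3j − 12 = 0: j = 4.
C(12,4) = 495; 3^4 = 81; 2^8 = 256.
Coefficient = 495 · 81 · 256 = 10264320.

10264320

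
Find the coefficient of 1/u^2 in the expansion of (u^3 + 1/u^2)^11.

330

General term: C(11,j)·(u^3)^j·(1/u^2)^(11-j), with u-exponent 3j − 2(11−j) = 5j − 22.
Set 5j − 22 = -2: j = 4.
C(11,4) = 330; 1^4 = 1; 1^7 = 1.
Coefficient = 330 · 1 · 1 = 330.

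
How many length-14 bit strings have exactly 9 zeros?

Choose the 9 positions: C(14,9) = 2002.

2002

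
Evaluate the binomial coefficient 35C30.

C(35,30) = C(35,5) by symmetry.
C(35,5) = (35·34·33·32·31) / 5! = 38955840 / 120 = 324632.

324632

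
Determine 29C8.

C(29,8) = (29·28·27·26·25·24·23·22) / 8! = 173059286400 / 40320 = 4292145.

4292145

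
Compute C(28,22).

376740

C(28,22) = C(28,6) by symmetry.
C(28,6) = (28·27·26·25·24·23) / 6! = 271252800 / 720 = 376740.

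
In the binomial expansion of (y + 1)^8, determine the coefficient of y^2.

The general term is C(8,j)·(y)^j·(1)^(8-j); the y^2 term has j = 2.
C(8,2) = 28.
Coefficient = C(8,2) = 28.

28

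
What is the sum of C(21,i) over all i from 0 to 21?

The entries of row 21 sum to 2^21 = 2097152.

2097152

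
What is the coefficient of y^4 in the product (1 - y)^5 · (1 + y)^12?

Coefficient of y^4 = Σ_{j} C(5,j)·(-1)^j·C(12,4-j)·1^(4-j) for j from 0 to 4.
= 495 + (-1100) + 660 + (-120) + 5 = -60.

-60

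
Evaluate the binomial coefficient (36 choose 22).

3796297200

C(36,22) = C(36,14) by symmetry.
C(36,14) = (36·35·34·33·32·31·30·29·28·27·26·25·24·23) / 14! = 330954702783344640000 / 87178291200 = 3796297200.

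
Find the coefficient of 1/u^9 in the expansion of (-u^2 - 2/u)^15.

-860160

General term: C(15,j)·(-u^2)^j·(-2/u)^(15-j), with u-exponent 2j − 1(15−j) = 3j − 15.
Set 3j − 15 = -9: j = 2.
C(15,2) = 105; (-1)^2 = 1; (-2)^13 = -8192.
Coefficient = 105 · 1 · (-8192) = -860160.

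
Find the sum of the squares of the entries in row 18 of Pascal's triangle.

By Vandermonde's identity, Σ C(18,j)² = C(36,18) = 9075135300.

9075135300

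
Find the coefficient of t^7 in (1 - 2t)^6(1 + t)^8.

408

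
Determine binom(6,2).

15

C(6,2) = (6·5) / 2! = 30 / 2 = 15.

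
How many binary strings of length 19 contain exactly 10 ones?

Choose the 10 positions: C(19,10) = 92378.

92378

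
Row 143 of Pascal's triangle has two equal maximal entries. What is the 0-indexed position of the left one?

For odd n = 143, C(143,i) peaks at i = (n−1)/2 and (n+1)/2; the lesser is 71.

71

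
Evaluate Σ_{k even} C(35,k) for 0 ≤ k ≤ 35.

17179869184

Half of (1+1)^35 + (1−1)^35 gives the even-index sum: 2^34 = 17179869184.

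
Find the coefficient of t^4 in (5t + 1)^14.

625625

The general term is C(14,j)·(5t)^j·(1)^(14-j); the t^4 term has j = 4.
C(14,4) = 1001.
Coefficient = C(14,4) · 5^4 = 1001 · 625 = 625625.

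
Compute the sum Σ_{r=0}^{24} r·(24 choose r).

201326592

Differentiating (1+x)^24 and setting x=1: Σ r·C(24,r) = 24·2^23 = 201326592.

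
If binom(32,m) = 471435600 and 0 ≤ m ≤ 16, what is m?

C(32,m) increases on 0 ≤ m ≤ 16. C(32,13) = 347373600 and C(32,14) = 471435600, so m = 14.

14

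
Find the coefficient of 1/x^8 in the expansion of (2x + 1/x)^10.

20

General term: C(10,j)·(2x)^j·(1/x)^(10-j), with x-exponent 1j − 1(10−j) = 2j − 10.
Set 2j − 10 = -8: j = 1.
C(10,1) = 10; 2^1 = 2; 1^9 = 1.
Coefficient = 10 · 2 · 1 = 20.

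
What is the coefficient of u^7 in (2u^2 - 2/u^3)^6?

-384

General term: C(6,j)·(2u^2)^j·(-2/u^3)^(6-j), with u-exponent 2j − 3(6−j) = 5j − 18.
Set 5j − 18 = 7: j = 5.
C(6,5) = 6; 2^5 = 32; (-2)^1 = -2.
Coefficient = 6 · 32 · (-2) = -384.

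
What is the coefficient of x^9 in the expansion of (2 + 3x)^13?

225173520

The general term is C(13,j)·(2)^j·(3x)^(13-j); the x^9 term has j = 4.
C(13,4) = 715.
Coefficient = C(13,4) · 2^4 · 3^9 = 715 · 16 · 19683 = 225173520.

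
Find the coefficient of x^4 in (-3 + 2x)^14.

The general term is C(14,j)·(-3)^j·(2x)^(14-j); the x^4 term has j = 10.
C(14,10) = 1001.
Coefficient = C(14,10) · (-3)^10 · 2^4 = 1001 · 59049 · 16 = 945728784.

945728784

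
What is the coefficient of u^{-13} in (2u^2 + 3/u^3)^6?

General term: C(6,j)·(2u^2)^j·(3/u^3)^(6-j), with u-exponent 2j − 3(6−j) = 5j − 18.
Set 5j − 18 = -13: j = 1.
C(6,1) = 6; 2^1 = 2; 3^5 = 243.
Coefficient = 6 · 2 · 243 = 2916.

2916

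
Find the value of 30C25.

C(30,25) = C(30,5) by symmetry.
C(30,5) = (30·29·28·27·26) / 5! = 17100720 / 120 = 142506.

142506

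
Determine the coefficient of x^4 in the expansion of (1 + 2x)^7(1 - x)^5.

Coefficient of x^4 = Σ_{j} C(7,j)·2^j·C(5,4-j)·(-1)^(4-j) for j from 0 to 4.
= 5 + (-140) + 840 + (-1400) + 560 = -135.

-135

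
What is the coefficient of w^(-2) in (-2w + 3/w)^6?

4860

General term: C(6,j)·(-2w)^j·(3/w)^(6-j), with w-exponent 1j − 1(6−j) = 2j − 6.
Set 2j − 6 = -2: j = 2.
C(6,2) = 15; (-2)^2 = 4; 3^4 = 81.
Coefficient = 15 · 4 · 81 = 4860.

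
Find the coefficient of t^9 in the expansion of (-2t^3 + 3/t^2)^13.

-160123392

General term: C(13,j)·(-2t^3)^j·(3/t^2)^(13-j), with t-exponent 3j − 2(13−j) = 5j − 26.
Set 5j − 26 = 9: j = 7.
C(13,7) = 1716; (-2)^7 = -128; 3^6 = 729.
Coefficient = 1716 · (-128) · 729 = -160123392.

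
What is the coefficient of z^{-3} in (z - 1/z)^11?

-330

General term: C(11,j)·(z)^j·(-1/z)^(11-j), with z-exponent 1j − 1(11−j) = 2j − 11.
Set 2j − 11 = -3: j = 4.
C(11,4) = 330; 1^4 = 1; (-1)^7 = -1.
Coefficient = 330 · 1 · (-1) = -330.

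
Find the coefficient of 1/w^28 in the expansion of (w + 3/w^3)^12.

3897234

General term: C(12,j)·(w)^j·(3/w^3)^(12-j), with w-exponent 1j − 3(12−j) = 4j − 36.
Set 4j − 36 = -28: j = 2.
C(12,2) = 66; 1^2 = 1; 3^10 = 59049.
Coefficient = 66 · 1 · 59049 = 3897234.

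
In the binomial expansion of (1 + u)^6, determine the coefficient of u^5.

6

The general term is C(6,j)·(1)^j·(u)^(6-j); the u^5 term has j = 1.
C(6,1) = 6.
Coefficient = C(6,1) = 6.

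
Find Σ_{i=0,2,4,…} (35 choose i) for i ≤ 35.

17179869184

Half of (1+1)^35 + (1−1)^35 gives the even-index sum: 2^34 = 17179869184.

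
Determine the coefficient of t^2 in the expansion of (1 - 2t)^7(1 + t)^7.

Coefficient of t^2 = Σ_{j} C(7,j)·(-2)^j·C(7,2-j)·1^(2-j) for j from 0 to 2.
= 21 + (-98) + 84 = 7.

7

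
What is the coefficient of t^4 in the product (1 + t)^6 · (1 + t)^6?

(1 + t)^6(1 + t)^6 = (1 + t)^12, so the coefficient of t^4 is C(12,4)·1^4 = 495·1 = 495.

495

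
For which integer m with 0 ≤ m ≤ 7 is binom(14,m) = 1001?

C(14,m) increases on 0 ≤ m ≤ 7. C(14,3) = 364 and C(14,4) = 1001, so m = 4.

4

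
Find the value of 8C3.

C(8,3) = (8·7·6) / 3! = 336 / 6 = 56.

56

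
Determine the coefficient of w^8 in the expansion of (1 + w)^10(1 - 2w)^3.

Coefficient of w^8 = Σ_{j} C(10,j)·1^j·C(3,8-j)·(-2)^(8-j) for j from 5 to 8.
= (-2016) + 2520 + (-720) + 45 = -171.

-171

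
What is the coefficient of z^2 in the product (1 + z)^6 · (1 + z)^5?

55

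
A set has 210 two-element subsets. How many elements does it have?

n(n−1)/2 = 210 ⇒ n(n−1) = 420. Since 21·20 = 420, n = 21.

21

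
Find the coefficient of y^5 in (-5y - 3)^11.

The general term is C(11,j)·(-5y)^j·(-3)^(11-j); the y^5 term has j = 5.
C(11,5) = 462.
Coefficient = C(11,5) · (-5)^5 · (-3)^6 = 462 · (-3125) · 729 = -1052493750.

-1052493750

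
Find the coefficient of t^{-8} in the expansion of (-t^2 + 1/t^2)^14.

General term: C(14,j)·(-t^2)^j·(1/t^2)^(14-j), with t-exponent 2j − 2(14−j) = 4j − 28.
Set 4j − 28 = -8: j = 5.
C(14,5) = 2002; (-1)^5 = -1; 1^9 = 1.
Coefficient = 2002 · (-1) · 1 = -2002.

-2002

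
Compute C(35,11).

417225900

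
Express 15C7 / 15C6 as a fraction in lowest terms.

C(n,k+1)/C(n,k) = (n−k)/(k+1) = (15−6)/(6+1) = 9/7.

9/7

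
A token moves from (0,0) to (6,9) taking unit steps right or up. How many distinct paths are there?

5005

Each path is a sequence of 15 steps with 6 rights: C(15,6) = 5005.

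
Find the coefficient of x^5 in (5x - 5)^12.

The general term is C(12,j)·(5x)^j·(-5)^(12-j); the x^5 term has j = 5.
C(12,5) = 792.
Coefficient = C(12,5) · 5^5 · (-5)^7 = 792 · 3125 · (-78125) = -193359375000.

-193359375000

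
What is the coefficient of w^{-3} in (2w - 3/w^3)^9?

-145152

General term: C(9,j)·(2w)^j·(-3/w^3)^(9-j), with w-exponent 1j − 3(9−j) = 4j − 27.
Set 4j − 27 = -3: j = 6.
C(9,6) = 84; 2^6 = 64; (-3)^3 = -27.
Coefficient = 84 · 64 · (-27) = -145152.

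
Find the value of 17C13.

2380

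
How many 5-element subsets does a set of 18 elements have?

C(18,5) = (18·17·16·15·14) / 5! = 1028160 / 120 = 8568.

8568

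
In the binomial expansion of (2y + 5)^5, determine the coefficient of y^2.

5000

The general term is C(5,j)·(2y)^j·(5)^(5-j); the y^2 term has j = 2.
C(5,2) = 10.
Coefficient = C(5,2) · 2^2 · 5^3 = 10 · 4 · 125 = 5000.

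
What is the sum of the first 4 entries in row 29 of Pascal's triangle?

4090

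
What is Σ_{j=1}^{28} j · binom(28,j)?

3758096384

Differentiating (1+x)^28 and setting x=1: Σ j·C(28,j) = 28·2^27 = 3758096384.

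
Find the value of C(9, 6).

C(9,6) = C(9,3) by symmetry.
C(9,3) = (9·8·7) / 3! = 504 / 6 = 84.

84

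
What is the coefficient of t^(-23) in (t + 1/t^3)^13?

715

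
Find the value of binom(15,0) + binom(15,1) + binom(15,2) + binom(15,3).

576

1 + 15 + 105 + 455 = 576.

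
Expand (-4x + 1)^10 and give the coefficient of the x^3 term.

-7680

The general term is C(10,j)·(-4x)^j·(1)^(10-j); the x^3 term has j = 3.
C(10,3) = 120.
Coefficient = C(10,3) · (-4)^3 = 120 · (-64) = -7680.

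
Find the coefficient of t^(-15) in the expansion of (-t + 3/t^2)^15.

General term: C(15,j)·(-t)^j·(3/t^2)^(15-j), with t-exponent 1j − 2(15−j) = 3j − 30.
Set 3j − 30 = -15: j = 5.
C(15,5) = 3003; (-1)^5 = -1; 3^10 = 59049.
Coefficient = 3003 · (-1) · 59049 = -177324147.

-177324147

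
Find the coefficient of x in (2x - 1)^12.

The general term is C(12,j)·(2x)^j·(-1)^(12-j); the x^1 term has j = 1.
C(12,1) = 12.
Coefficient = C(12,1) · 2^1 · (-1)^11 = 12 · 2 · (-1) = -24.

-24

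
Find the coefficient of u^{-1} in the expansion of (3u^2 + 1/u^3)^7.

2835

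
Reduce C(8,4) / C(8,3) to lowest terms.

5/4

C(n,k+1)/C(n,k) = (n−k)/(k+1) = (8−3)/(3+1) = 5/4.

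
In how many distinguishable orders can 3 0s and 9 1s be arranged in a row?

Choose positions for the 0s: C(12,3) = 220.

220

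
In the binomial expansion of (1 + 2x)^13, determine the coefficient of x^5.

The general term is C(13,j)·(1)^j·(2x)^(13-j); the x^5 term has j = 8.
C(13,8) = 1287.
Coefficient = C(13,8) · 2^5 = 1287 · 32 = 41184.

41184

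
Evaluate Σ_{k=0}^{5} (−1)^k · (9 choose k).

-56

The partial alternating sum Σ_{k=0}^{5} (−1)^k C(9,k) = (−1)^5 C(8,5) = -56.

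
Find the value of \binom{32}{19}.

347373600

C(32,19) = C(32,13) by symmetry.
C(32,13) = (32·31·30·29·28·27·26·25·24·23·22·21·20) / 13! = 2163102632570880000 / 6227020800 = 347373600.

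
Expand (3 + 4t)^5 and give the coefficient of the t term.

The general term is C(5,j)·(3)^j·(4t)^(5-j); the t^1 term has j = 4.
C(5,4) = 5.
Coefficient = C(5,4) · 3^4 · 4^1 = 5 · 81 · 4 = 1620.

1620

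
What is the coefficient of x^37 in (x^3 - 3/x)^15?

General term: C(15,j)·(x^3)^j·(-3/x)^(15-j), with x-exponent 3j − 1(15−j) = 4j − 15.
Set 4j − 15 = 37: j = 13.
C(15,13) = 105; 1^13 = 1; (-3)^2 = 9.
Coefficient = 105 · 1 · 9 = 945.

945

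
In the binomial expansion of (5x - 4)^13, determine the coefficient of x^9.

The general term is C(13,j)·(5x)^j·(-4)^(13-j); the x^9 term has j = 9.
C(13,9) = 715.
Coefficient = C(13,9) · 5^9 · (-4)^4 = 715 · 1953125 · 256 = 357500000000.

357500000000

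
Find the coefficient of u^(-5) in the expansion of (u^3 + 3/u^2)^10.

262440

General term: C(10,j)·(u^3)^j·(3/u^2)^(10-j), with u-exponent 3j − 2(10−j) = 5j − 20.
Set 5j − 20 = -5: j = 3.
C(10,3) = 120; 1^3 = 1; 3^7 = 2187.
Coefficient = 120 · 1 · 2187 = 262440.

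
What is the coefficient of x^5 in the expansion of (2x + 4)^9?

The general term is C(9,j)·(2x)^j·(4)^(9-j); the x^5 term has j = 5.
C(9,5) = 126.
Coefficient = C(9,5) · 2^5 · 4^4 = 126 · 32 · 256 = 1032192.

1032192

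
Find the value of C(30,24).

593775

C(30,24) = C(30,6) by symmetry.
C(30,6) = (30·29·28·27·26·25) / 6! = 427518000 / 720 = 593775.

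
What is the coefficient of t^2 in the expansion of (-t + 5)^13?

The general term is C(13,j)·(-t)^j·(5)^(13-j); the t^2 term has j = 2.
C(13,2) = 78.
Coefficient = C(13,2) · 5^11 = 78 · 48828125 = 3808593750.

3808593750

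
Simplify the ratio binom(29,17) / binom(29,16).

C(n,k+1)/C(n,k) = (n−k)/(k+1) = (29−16)/(16+1) = 13/17.

13/17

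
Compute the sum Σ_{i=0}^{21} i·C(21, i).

22020096

Differentiating (1+x)^21 and setting x=1: Σ i·C(21,i) = 21·2^20 = 22020096.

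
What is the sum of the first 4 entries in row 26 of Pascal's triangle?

1 + 26 + 325 + 2600 = 2952.

2952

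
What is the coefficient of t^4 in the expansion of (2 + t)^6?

The general term is C(6,j)·(2)^j·(t)^(6-j); the t^4 term has j = 2.
C(6,2) = 15.
Coefficient = C(6,2) · 2^2 = 15 · 4 = 60.

60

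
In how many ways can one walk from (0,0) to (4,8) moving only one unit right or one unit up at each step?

Each path is a sequence of 12 steps with 4 rights: C(12,4) = 495.

495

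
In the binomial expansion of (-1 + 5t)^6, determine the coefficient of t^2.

The general term is C(6,j)·(-1)^j·(5t)^(6-j); the t^2 term has j = 4.
C(6,4) = 15.
Coefficient = C(6,4) · 5^2 = 15 · 25 = 375.

375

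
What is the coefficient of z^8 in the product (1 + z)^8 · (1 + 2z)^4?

3649

Coefficient of z^8 = Σ_{j} C(8,j)·1^j·C(4,8-j)·2^(8-j) for j from 4 to 8.
= 1120 + 1792 + 672 + 64 + 1 = 3649.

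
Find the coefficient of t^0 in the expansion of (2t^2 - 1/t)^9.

672

General term: C(9,j)·(2t^2)^j·(-1/t)^(9-j), with t-exponent 2j − 1(9−j) = 3j − 9.
Set 3j − 9 = 0: j = 3.
C(9,3) = 84; 2^3 = 8; (-1)^6 = 1.
Coefficient = 84 · 8 · 1 = 672.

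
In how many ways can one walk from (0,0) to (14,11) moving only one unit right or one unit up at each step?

4457400

Each path is a sequence of 25 steps with 14 rights: C(25,14) = 4457400.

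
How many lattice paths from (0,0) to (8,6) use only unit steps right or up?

3003

Each path is a sequence of 14 steps with 8 rights: C(14,8) = 3003.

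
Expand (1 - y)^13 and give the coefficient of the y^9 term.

-715

The general term is C(13,j)·(1)^j·(-y)^(13-j); the y^9 term has j = 4.
C(13,4) = 715.
Coefficient = C(13,4) · (-1)^9 = 715 · (-1) = -715.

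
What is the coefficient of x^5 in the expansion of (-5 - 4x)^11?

The general term is C(11,j)·(-5)^j·(-4x)^(11-j); the x^5 term has j = 6.
C(11,6) = 462.
Coefficient = C(11,6) · (-5)^6 · (-4)^5 = 462 · 15625 · (-1024) = -7392000000.

-7392000000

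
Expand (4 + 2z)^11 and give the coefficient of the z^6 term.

30277632

The general term is C(11,j)·(4)^j·(2z)^(11-j); the z^6 term has j = 5.
C(11,5) = 462.
Coefficient = C(11,5) · 4^5 · 2^6 = 462 · 1024 · 64 = 30277632.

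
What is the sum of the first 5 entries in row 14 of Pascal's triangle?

1471

1 + 14 + 91 + 364 + 1001 = 1471.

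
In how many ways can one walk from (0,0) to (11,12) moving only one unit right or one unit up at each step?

1352078

Each path is a sequence of 23 steps with 11 rights: C(23,11) = 1352078.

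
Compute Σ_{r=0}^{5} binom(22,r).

1 + 22 + 231 + 1540 + 7315 + 26334 = 35443.

35443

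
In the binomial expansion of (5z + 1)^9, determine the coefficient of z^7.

The general term is C(9,j)·(5z)^j·(1)^(9-j); the z^7 term has j = 7.
C(9,7) = 36.
Coefficient = C(9,7) · 5^7 = 36 · 78125 = 2812500.

2812500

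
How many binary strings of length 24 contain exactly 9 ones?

1307504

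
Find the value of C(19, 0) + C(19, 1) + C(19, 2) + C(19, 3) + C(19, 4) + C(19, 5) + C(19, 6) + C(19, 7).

1 + 19 + 171 + 969 + 3876 + 11628 + 27132 + 50388 = 94184.

94184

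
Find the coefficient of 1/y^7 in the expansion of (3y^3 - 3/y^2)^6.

General term: C(6,j)·(3y^3)^j·(-3/y^2)^(6-j), with y-exponent 3j − 2(6−j) = 5j − 12.
Set 5j − 12 = -7: j = 1.
C(6,1) = 6; 3^1 = 3; (-3)^5 = -243.
Coefficient = 6 · 3 · (-243) = -4374.

-4374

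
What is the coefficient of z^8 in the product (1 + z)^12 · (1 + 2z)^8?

1550927

Coefficient of z^8 = Σ_{j} C(12,j)·1^j·C(8,8-j)·2^(8-j) for j from 0 to 8.
= 256 + 12288 + 118272 + 394240 + 554400 + 354816 + 103488 + 12672 + 495 = 1550927.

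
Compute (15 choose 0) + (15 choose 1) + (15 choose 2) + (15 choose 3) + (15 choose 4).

1941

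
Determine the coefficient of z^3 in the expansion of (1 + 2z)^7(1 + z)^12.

Coefficient of z^3 = Σ_{j} C(7,j)·2^j·C(12,3-j)·1^(3-j) for j from 0 to 3.
= 220 + 924 + 1008 + 280 = 2432.

2432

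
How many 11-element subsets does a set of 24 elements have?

2496144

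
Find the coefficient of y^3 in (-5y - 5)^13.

-349121093750

The general term is C(13,j)·(-5y)^j·(-5)^(13-j); the y^3 term has j = 3.
C(13,3) = 286.
Coefficient = C(13,3) · (-5)^3 · (-5)^10 = 286 · (-125) · 9765625 = -349121093750.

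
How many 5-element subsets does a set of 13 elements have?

1287

C(13,5) = (13·12·11·10·9) / 5! = 154440 / 120 = 1287.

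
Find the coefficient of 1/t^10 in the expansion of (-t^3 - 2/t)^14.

General term: C(14,j)·(-t^3)^j·(-2/t)^(14-j), with t-exponent 3j − 1(14−j) = 4j − 14.
Set 4j − 14 = -10: j = 1.
C(14,1) = 14; (-1)^1 = -1; (-2)^13 = -8192.
Coefficient = 14 · (-1) · (-8192) = 114688.

114688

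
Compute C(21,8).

203490

C(21,8) = (21·20·19·18·17·16·15·14) / 8! = 8204716800 / 40320 = 203490.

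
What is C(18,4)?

C(18,4) = (18·17·16·15) / 4! = 73440 / 24 = 3060.

3060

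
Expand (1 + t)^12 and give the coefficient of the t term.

The general term is C(12,j)·(1)^j·(t)^(12-j); the t^1 term has j = 11.
C(12,11) = 12.
Coefficient = C(12,11) = 12.

12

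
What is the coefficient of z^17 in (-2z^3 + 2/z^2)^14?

-32800768

General term: C(14,j)·(-2z^3)^j·(2/z^2)^(14-j), with z-exponent 3j − 2(14−j) = 5j − 28.
Set 5j − 28 = 17: j = 9.
C(14,9) = 2002; (-2)^9 = -512; 2^5 = 32.
Coefficient = 2002 · (-512) · 32 = -32800768.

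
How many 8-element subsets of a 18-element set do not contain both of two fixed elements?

All 8-subsets: C(18,8) = 43758. Those containing both fixed elements: C(16,6) = 8008.
43758 − 8008 = 35750.

35750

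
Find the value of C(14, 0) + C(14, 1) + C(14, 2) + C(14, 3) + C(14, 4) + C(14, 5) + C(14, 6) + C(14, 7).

9908

1 + 14 + 91 + 364 + 1001 + 2002 + 3003 + 3432 = 9908.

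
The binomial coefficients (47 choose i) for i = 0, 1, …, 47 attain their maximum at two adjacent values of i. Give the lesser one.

For odd n = 47, C(47,i) peaks at i = (n−1)/2 and (n+1)/2; the lesser is 23.

23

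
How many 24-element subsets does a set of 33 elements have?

C(33,24) = C(33,9) by symmetry.
C(33,9) = (33·32·31·30·29·28·27·26·25) / 9! = 13995229248000 / 362880 = 38567100.

38567100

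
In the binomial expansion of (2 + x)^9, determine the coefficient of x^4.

4032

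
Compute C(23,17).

100947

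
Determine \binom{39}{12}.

3910797436

C(39,12) = (39·38·37·36·35·34·33·32·31·30·29·28) / 12! = 1873278229119897600 / 479001600 = 3910797436.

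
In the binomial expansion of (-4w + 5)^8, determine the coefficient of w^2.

The general term is C(8,j)·(-4w)^j·(5)^(8-j); the w^2 term has j = 2.
C(8,2) = 28.
Coefficient = C(8,2) · (-4)^2 · 5^6 = 28 · 16 · 15625 = 7000000.

7000000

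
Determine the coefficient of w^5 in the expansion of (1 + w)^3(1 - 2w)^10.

-684

Coefficient of w^5 = Σ_{j} C(3,j)·1^j·C(10,5-j)·(-2)^(5-j) for j from 0 to 3.
= (-8064) + 10080 + (-2880) + 180 = -684.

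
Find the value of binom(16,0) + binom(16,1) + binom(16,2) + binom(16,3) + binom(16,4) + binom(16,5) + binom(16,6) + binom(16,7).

1 + 16 + 120 + 560 + 1820 + 4368 + 8008 + 11440 = 26333.

26333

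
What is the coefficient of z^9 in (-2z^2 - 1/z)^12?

101376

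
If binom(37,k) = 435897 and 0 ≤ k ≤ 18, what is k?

C(37,k) increases on 0 ≤ k ≤ 18. C(37,4) = 66045 and C(37,5) = 435897, so k = 5.

5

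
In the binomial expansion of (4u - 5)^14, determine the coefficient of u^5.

-4004000000000

The general term is C(14,j)·(4u)^j·(-5)^(14-j); the u^5 term has j = 5.
C(14,5) = 2002.
Coefficient = C(14,5) · 4^5 · (-5)^9 = 2002 · 1024 · (-1953125) = -4004000000000.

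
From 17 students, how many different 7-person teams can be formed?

This is C(17,7) = 19448.

19448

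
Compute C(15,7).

6435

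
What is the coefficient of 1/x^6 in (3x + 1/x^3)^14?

General term: C(14,j)·(3x)^j·(1/x^3)^(14-j), with x-exponent 1j − 3(14−j) = 4j − 42.
Set 4j − 42 = -6: j = 9.
C(14,9) = 2002; 3^9 = 19683; 1^5 = 1.
Coefficient = 2002 · 19683 · 1 = 39405366.

39405366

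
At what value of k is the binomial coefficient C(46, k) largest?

C(46,k) is maximized at k = 46/2 = 23.

23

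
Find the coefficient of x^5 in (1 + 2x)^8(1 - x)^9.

322

Coefficient of x^5 = Σ_{j} C(8,j)·2^j·C(9,5-j)·(-1)^(5-j) for j from 0 to 5.
= (-126) + 2016 + (-9408) + 16128 + (-10080) + 1792 = 322.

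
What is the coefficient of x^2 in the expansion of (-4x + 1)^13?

1248

The general term is C(13,j)·(-4x)^j·(1)^(13-j); the x^2 term has j = 2.
C(13,2) = 78.
Coefficient = C(13,2) · (-4)^2 = 78 · 16 = 1248.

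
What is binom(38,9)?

163011640

C(38,9) = (38·37·36·35·34·33·32·31·30) / 9! = 59153663923200 / 362880 = 163011640.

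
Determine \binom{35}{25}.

C(35,25) = C(35,10) by symmetry.
C(35,10) = (35·34·33·32·31·30·29·28·27·26) / 10! = 666172912204800 / 3628800 = 183579396.

183579396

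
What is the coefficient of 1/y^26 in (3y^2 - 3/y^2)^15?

General term: C(15,j)·(3y^2)^j·(-3/y^2)^(15-j), with y-exponent 2j − 2(15−j) = 4j − 30.
Set 4j − 30 = -26: j = 1.
C(15,1) = 15; 3^1 = 3; (-3)^14 = 4782969.
Coefficient = 15 · 3 · 4782969 = 215233605.

215233605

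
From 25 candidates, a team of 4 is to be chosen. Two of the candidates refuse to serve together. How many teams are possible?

12397

All 4-subsets: C(25,4) = 12650. Those containing both fixed elements: C(23,2) = 253.
12650 − 253 = 12397.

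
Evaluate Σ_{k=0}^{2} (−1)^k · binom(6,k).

10

The partial alternating sum Σ_{k=0}^{2} (−1)^k C(6,k) = (−1)^2 C(5,2) = 10.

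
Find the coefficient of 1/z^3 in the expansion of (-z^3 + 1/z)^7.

General term: C(7,j)·(-z^3)^j·(1/z)^(7-j), with z-exponent 3j − 1(7−j) = 4j − 7.
Set 4j − 7 = -3: j = 1.
C(7,1) = 7; (-1)^1 = -1; 1^6 = 1.
Coefficient = 7 · (-1) · 1 = -7.

-7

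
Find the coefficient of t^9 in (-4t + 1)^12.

-57671680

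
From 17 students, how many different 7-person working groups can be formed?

This is C(17,7) = 19448.

19448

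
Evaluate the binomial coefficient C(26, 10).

5311735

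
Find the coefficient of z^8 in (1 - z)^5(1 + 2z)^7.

-360

Coefficient of z^8 = Σ_{j} C(5,j)·(-1)^j·C(7,8-j)·2^(8-j) for j from 1 to 5.
= (-640) + 4480 + (-6720) + 2800 + (-280) = -360.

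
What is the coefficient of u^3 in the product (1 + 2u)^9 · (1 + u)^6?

Coefficient of u^3 = Σ_{j} C(9,j)·2^j·C(6,3-j)·1^(3-j) for j from 0 to 3.
= 20 + 270 + 864 + 672 = 1826.

1826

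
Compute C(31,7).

C(31,7) = (31·30·29·28·27·26·25) / 7! = 13253058000 / 5040 = 2629575.

2629575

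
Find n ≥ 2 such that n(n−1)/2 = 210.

n(n−1)/2 = 210 ⇒ n(n−1) = 420. Since 21·20 = 420, n = 21.

21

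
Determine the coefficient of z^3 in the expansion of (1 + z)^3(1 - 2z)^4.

17

Coefficient of z^3 = Σ_{j} C(3,j)·1^j·C(4,3-j)·(-2)^(3-j) for j from 0 to 3.
= (-32) + 72 + (-24) + 1 = 17.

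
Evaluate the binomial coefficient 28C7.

C(28,7) = (28·27·26·25·24·23·22) / 7! = 5967561600 / 5040 = 1184040.

1184040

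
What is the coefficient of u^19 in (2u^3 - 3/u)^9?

41472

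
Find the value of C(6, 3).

20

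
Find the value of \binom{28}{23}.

98280

C(28,23) = C(28,5) by symmetry.
C(28,5) = (28·27·26·25·24) / 5! = 11793600 / 120 = 98280.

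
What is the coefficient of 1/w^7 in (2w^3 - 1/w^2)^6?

-12

General term: C(6,j)·(2w^3)^j·(-1/w^2)^(6-j), with w-exponent 3j − 2(6−j) = 5j − 12.
Set 5j − 12 = -7: j = 1.
C(6,1) = 6; 2^1 = 2; (-1)^5 = -1.
Coefficient = 6 · 2 · (-1) = -12.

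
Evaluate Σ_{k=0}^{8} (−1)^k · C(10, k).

The partial alternating sum Σ_{k=0}^{8} (−1)^k C(10,k) = (−1)^8 C(9,8) = 9.

9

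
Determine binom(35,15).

C(35,15) = (35·34·33·32·31·30·29·28·27·26·25·24·23·22·21) / 15! = 4247252019052922880000 / 1307674368000 = 3247943160.

3247943160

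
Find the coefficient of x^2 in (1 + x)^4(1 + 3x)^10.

531

Coefficient of x^2 = Σ_{j} C(4,j)·1^j·C(10,2-j)·3^(2-j) for j from 0 to 2.
= 405 + 120 + 6 = 531.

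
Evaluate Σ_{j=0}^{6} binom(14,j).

6476

1 + 14 + 91 + 364 + 1001 + 2002 + 3003 = 6476.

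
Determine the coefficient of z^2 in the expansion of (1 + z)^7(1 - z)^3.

3

Coefficient of z^2 = Σ_{j} C(7,j)·1^j·C(3,2-j)·(-1)^(2-j) for j from 0 to 2.
= 3 + (-21) + 21 = 3.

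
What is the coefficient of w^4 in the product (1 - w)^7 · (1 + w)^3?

-14

Coefficient of w^4 = Σ_{j} C(7,j)·(-1)^j·C(3,4-j)·1^(4-j) for j from 1 to 4.
= (-7) + 63 + (-105) + 35 = -14.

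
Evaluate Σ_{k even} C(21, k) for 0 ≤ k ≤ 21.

1048576

Half of (1+1)^21 + (1−1)^21 gives the even-index sum: 2^20 = 1048576.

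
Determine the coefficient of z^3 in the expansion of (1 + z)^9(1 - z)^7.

Coefficient of z^3 = Σ_{j} C(9,j)·1^j·C(7,3-j)·(-1)^(3-j) for j from 0 to 3.
= (-35) + 189 + (-252) + 84 = -14.

-14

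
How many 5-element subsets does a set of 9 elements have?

126

C(9,5) = C(9,4) by symmetry.
C(9,4) = (9·8·7·6) / 4! = 3024 / 24 = 126.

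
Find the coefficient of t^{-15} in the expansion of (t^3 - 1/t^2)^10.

-10

General term: C(10,j)·(t^3)^j·(-1/t^2)^(10-j), with t-exponent 3j − 2(10−j) = 5j − 20.
Set 5j − 20 = -15: j = 1.
C(10,1) = 10; 1^1 = 1; (-1)^9 = -1.
Coefficient = 10 · 1 · (-1) = -10.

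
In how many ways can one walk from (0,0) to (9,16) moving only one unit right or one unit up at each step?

2042975

Each path is a sequence of 25 steps with 9 rights: C(25,9) = 2042975.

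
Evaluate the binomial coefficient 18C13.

C(18,13) = C(18,5) by symmetry.
C(18,5) = (18·17·16·15·14) / 5! = 1028160 / 120 = 8568.

8568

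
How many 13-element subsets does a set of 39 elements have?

8122425444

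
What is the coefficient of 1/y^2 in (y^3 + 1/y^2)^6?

15

General term: C(6,j)·(y^3)^j·(1/y^2)^(6-j), with y-exponent 3j − 2(6−j) = 5j − 12.
Set 5j − 12 = -2: j = 2.
C(6,2) = 15; 1^2 = 1; 1^4 = 1.
Coefficient = 15 · 1 · 1 = 15.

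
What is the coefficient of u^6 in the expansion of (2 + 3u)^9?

489888

The general term is C(9,j)·(2)^j·(3u)^(9-j); the u^6 term has j = 3.
C(9,3) = 84.
Coefficient = C(9,3) · 2^3 · 3^6 = 84 · 8 · 729 = 489888.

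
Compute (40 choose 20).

137846528820

C(40,20) = (40·39·38·37·36·35·34·33·32·31·30·29·28·27·26·25·24·23·22·21) / 20! = 335367096786357081410764800000 / 2432902008176640000 = 137846528820.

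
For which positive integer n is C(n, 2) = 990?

45

n(n−1)/2 = 990 ⇒ n(n−1) = 1980. Since 45·44 = 1980, n = 45.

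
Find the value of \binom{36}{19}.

C(36,19) = C(36,17) by symmetry.
C(36,17) = (36·35·34·33·32·31·30·29·28·27·26·25·24·23·22·21·20) / 17! = 3058021453718104473600000 / 355687428096000 = 8597496600.

8597496600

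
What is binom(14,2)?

C(14,2) = (14·13) / 2! = 182 / 2 = 91.

91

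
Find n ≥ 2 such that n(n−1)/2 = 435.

n(n−1)/2 = 435 ⇒ n(n−1) = 870. Since 30·29 = 870, n = 30.

30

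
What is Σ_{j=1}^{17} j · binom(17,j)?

1114112

Since j·C(17,j) = 17·C(16,j−1), the sum is 17·2^16 = 17·65536 = 1114112.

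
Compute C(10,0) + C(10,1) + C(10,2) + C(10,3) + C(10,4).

386

1 + 10 + 45 + 120 + 210 = 386.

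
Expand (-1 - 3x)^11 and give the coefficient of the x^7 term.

The general term is C(11,j)·(-1)^j·(-3x)^(11-j); the x^7 term has j = 4.
C(11,4) = 330.
Coefficient = C(11,4) · (-3)^7 = 330 · (-2187) = -721710.

-721710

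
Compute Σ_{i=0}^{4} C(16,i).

1 + 16 + 120 + 560 + 1820 = 2517.

2517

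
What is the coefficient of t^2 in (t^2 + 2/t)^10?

13440

General term: C(10,j)·(t^2)^j·(2/t)^(10-j), with t-exponent 2j − 1(10−j) = 3j − 10.
Set 3j − 10 = 2: j = 4.
C(10,4) = 210; 1^4 = 1; 2^6 = 64.
Coefficient = 210 · 1 · 64 = 13440.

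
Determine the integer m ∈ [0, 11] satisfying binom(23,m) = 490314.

8

C(23,m) increases on 0 ≤ m ≤ 11. C(23,7) = 245157 and C(23,8) = 490314, so m = 8.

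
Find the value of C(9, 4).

126

C(9,4) = (9·8·7·6) / 4! = 3024 / 24 = 126.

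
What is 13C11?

78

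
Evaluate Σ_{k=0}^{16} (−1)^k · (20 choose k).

969

The partial alternating sum Σ_{k=0}^{16} (−1)^k C(20,k) = (−1)^16 C(19,16) = 969.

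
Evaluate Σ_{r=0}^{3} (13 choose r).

378

1 + 13 + 78 + 286 = 378.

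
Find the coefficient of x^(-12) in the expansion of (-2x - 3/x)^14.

General term: C(14,j)·(-2x)^j·(-3/x)^(14-j), with x-exponent 1j − 1(14−j) = 2j − 14.
Set 2j − 14 = -12: j = 1.
C(14,1) = 14; (-2)^1 = -2; (-3)^13 = -1594323.
Coefficient = 14 · (-2) · (-1594323) = 44641044.

44641044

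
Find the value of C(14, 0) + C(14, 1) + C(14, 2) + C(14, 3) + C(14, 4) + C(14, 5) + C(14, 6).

6476

1 + 14 + 91 + 364 + 1001 + 2002 + 3003 = 6476.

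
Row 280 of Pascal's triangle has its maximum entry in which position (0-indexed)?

C(280,i) is maximized at i = 280/2 = 140.

140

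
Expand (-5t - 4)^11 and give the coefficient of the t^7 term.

-6600000000

The general term is C(11,j)·(-5t)^j·(-4)^(11-j); the t^7 term has j = 7.
C(11,7) = 330.
Coefficient = C(11,7) · (-5)^7 · (-4)^4 = 330 · (-78125) · 256 = -6600000000.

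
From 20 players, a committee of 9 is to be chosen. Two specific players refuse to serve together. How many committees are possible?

All 9-subsets: C(20,9) = 167960. Those containing both fixed elements: C(18,7) = 31824.
167960 − 31824 = 136136.

136136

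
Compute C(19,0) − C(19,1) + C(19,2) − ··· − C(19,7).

The partial alternating sum Σ_{k=0}^{7} (−1)^k C(19,k) = (−1)^7 C(18,7) = -31824.

-31824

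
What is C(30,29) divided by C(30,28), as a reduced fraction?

2/29

C(n,k+1)/C(n,k) = (n−k)/(k+1) = (30−28)/(28+1) = 2/29.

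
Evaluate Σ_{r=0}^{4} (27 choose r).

20854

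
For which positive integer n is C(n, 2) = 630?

36

n(n−1)/2 = 630 ⇒ n(n−1) = 1260. Since 36·35 = 1260, n = 36.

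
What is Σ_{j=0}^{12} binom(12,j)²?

2704156

By Vandermonde's identity, Σ C(12,j)² = C(24,12) = 2704156.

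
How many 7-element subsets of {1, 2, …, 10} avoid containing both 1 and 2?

64

All 7-subsets: C(10,7) = 120. Those containing both fixed elements: C(8,5) = 56.
120 − 56 = 64.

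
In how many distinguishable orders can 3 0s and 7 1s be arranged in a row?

Choose positions for the 0s: C(10,3) = 120.

120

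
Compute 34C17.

2333606220

C(34,17) = (34·33·32·31·30·29·28·27·26·25·24·23·22·21·20·19·18) / 17! = 830034394580628357120000 / 355687428096000 = 2333606220.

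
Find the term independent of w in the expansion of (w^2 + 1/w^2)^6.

20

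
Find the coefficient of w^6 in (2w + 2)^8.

7168

The general term is C(8,j)·(2w)^j·(2)^(8-j); the w^6 term has j = 6.
C(8,6) = 28.
Coefficient = C(8,6) · 2^6 · 2^2 = 28 · 64 · 4 = 7168.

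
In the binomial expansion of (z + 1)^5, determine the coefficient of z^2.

The general term is C(5,j)·(z)^j·(1)^(5-j); the z^2 term has j = 2.
C(5,2) = 10.
Coefficient = C(5,2) = 10.

10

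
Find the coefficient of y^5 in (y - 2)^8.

-448

The general term is C(8,j)·(y)^j·(-2)^(8-j); the y^5 term has j = 5.
C(8,5) = 56.
Coefficient = C(8,5) · (-2)^3 = 56 · (-8) = -448.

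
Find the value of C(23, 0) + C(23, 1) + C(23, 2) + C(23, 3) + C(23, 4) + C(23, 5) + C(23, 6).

145499

1 + 23 + 253 + 1771 + 8855 + 33649 + 100947 = 145499.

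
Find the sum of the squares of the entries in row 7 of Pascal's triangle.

Σ C(7,k)² is the coefficient of x^7 in (1+x)^7(1+x)^7 = (1+x)^14, i.e. C(14,7) = 3432.

3432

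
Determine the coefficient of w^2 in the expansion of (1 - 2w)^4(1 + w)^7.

Coefficient of w^2 = Σ_{j} C(4,j)·(-2)^j·C(7,2-j)·1^(2-j) for j from 0 to 2.
= 21 + (-56) + 24 = -11.

-11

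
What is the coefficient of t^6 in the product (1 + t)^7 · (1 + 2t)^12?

474215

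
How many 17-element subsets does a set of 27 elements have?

C(27,17) = C(27,10) by symmetry.
C(27,10) = (27·26·25·24·23·22·21·20·19·18) / 10! = 30613591008000 / 3628800 = 8436285.

8436285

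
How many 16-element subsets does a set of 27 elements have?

C(27,16) = C(27,11) by symmetry.
C(27,11) = (27·26·25·24·23·22·21·20·19·18·17) / 11! = 520431047136000 / 39916800 = 13037895.

13037895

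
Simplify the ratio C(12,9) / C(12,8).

4/9

C(n,k+1)/C(n,k) = (n−k)/(k+1) = (12−8)/(8+1) = 4/9.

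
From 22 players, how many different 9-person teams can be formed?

This is C(22,9) = 497420.

497420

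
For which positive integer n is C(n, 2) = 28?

8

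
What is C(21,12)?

293930

C(21,12) = C(21,9) by symmetry.
C(21,9) = (21·20·19·18·17·16·15·14·13) / 9! = 106661318400 / 362880 = 293930.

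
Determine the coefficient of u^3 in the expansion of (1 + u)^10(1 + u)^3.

Coefficient of u^3 = Σ_{j} C(10,j)·C(3,3-j) for j from 0 to 3.
= 1 + 30 + 135 + 120 = 286.

286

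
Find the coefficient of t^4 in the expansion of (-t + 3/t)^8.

General term: C(8,j)·(-t)^j·(3/t)^(8-j), with t-exponent 1j − 1(8−j) = 2j − 8.
Set 2j − 8 = 4: j = 6.
C(8,6) = 28; (-1)^6 = 1; 3^2 = 9.
Coefficient = 28 · 1 · 9 = 252.

252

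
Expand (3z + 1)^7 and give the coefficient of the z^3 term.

945

The general term is C(7,j)·(3z)^j·(1)^(7-j); the z^3 term has j = 3.
C(7,3) = 35.
Coefficient = C(7,3) · 3^3 = 35 · 27 = 945.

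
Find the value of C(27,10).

C(27,10) = (27·26·25·24·23·22·21·20·19·18) / 10! = 30613591008000 / 3628800 = 8436285.

8436285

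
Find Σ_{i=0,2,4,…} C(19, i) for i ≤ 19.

Half of (1+1)^19 + (1−1)^19 gives the even-index sum: 2^18 = 262144.

262144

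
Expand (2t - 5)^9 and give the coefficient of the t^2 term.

The general term is C(9,j)·(2t)^j·(-5)^(9-j); the t^2 term has j = 2.
C(9,2) = 36.
Coefficient = C(9,2) · 2^2 · (-5)^7 = 36 · 4 · (-78125) = -11250000.

-11250000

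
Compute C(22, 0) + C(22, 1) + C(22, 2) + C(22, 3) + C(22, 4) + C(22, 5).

35443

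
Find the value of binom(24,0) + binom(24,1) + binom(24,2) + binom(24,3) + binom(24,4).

1 + 24 + 276 + 2024 + 10626 = 12951.

12951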